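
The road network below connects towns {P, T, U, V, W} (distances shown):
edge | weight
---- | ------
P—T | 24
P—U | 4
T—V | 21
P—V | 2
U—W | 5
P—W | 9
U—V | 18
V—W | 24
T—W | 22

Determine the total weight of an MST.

32

Grow the tree from P using Prim:
Step 1: frontier [P—V 2, P—U 4, P—W 9, P—T 24] → take P—V (2); add V.
Step 2: frontier [P—U 4, P—W 9, P—T 24, U—V 18, T—V 21, V—W 24] → take P—U (4); add U.
Step 3: frontier [P—W 9, P—T 24, U—W 5, T—V 21, V—W 24] → take U—W (5); add W.
Step 4: frontier [P—T 24, T—V 21, T—W 22] → take T—V (21); add T.
MST edges: P—V, P—U, U—W, T—V; total weight 2+4+5+21 = 32.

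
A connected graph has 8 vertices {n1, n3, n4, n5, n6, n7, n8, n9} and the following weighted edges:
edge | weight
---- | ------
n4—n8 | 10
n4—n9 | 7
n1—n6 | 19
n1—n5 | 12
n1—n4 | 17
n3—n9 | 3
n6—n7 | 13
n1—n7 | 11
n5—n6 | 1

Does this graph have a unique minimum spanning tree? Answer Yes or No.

Yes

Kruskal's algorithm — process edges by increasing weight (ties by edge label):
n5—n6 (1): add — endpoints in different components.
n3—n9 (3): add — endpoints in different components.
n4—n9 (7): add — endpoints in different components.
n4—n8 (10): add — endpoints in different components.
n1—n7 (11): add — endpoints in different components.
n1—n5 (12): add — endpoints in different components.
n6—n7 (13): skip — n7 and n6 already connected.
n1—n4 (17): add — endpoints in different components.
Every non-tree edge has weight strictly greater than the heaviest edge on the tree path between its endpoints, so the MST is unique.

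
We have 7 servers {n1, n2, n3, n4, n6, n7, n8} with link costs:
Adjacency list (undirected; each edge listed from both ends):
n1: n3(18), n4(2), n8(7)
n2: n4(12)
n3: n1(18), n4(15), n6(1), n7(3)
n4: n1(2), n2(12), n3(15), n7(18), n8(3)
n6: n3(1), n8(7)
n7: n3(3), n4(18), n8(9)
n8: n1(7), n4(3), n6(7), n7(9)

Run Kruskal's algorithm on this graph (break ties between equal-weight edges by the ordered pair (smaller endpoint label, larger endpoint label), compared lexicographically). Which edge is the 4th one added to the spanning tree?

Sort edges by weight, then run Kruskal:
n3 n6 (1): add. Components now {n3,n6} {n4} {n8} {n1} {n7} {n2}
n1 n4 (2): add. Components now {n3,n6} {n1,n4} {n8} {n7} {n2}
n3 n7 (3): add. Components now {n3,n6,n7} {n1,n4} {n8} {n2}
n4 n8 (3): add. Components now {n3,n6,n7} {n1,n4,n8} {n2}
n1 n8 (7): skip — n8 and n1 already connected.
n6 n8 (7): add. Components now {n1,n3,n4,n6,n7,n8} {n2}
n7 n8 (9): skip — n8 and n7 already connected.
n2 n4 (12): add. Components now {n1,n2,n3,n4,n6,n7,n8}
The 4th edge added is n4 n8.

n4-n8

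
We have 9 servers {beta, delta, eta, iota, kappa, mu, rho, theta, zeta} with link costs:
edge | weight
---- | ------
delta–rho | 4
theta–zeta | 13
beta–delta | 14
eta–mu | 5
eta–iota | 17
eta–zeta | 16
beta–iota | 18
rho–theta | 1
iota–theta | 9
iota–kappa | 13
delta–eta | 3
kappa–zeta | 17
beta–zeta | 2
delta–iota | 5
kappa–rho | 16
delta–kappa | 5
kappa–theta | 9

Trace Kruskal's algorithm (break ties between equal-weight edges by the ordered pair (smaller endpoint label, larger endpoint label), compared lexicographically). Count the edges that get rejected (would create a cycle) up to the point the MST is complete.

3

Kruskal's algorithm — process edges by increasing weight (ties by edge label):
rho–theta (1): add — endpoints in different components.
beta–zeta (2): add — endpoints in different components.
delta–eta (3): add — endpoints in different components.
delta–rho (4): add — endpoints in different components.
delta–iota (5): add — endpoints in different components.
delta–kappa (5): add — endpoints in different components.
eta–mu (5): add — endpoints in different components.
iota–theta (9): skip — theta and iota already connected.
kappa–theta (9): skip — kappa and theta already connected.
iota–kappa (13): skip — kappa and iota already connected.
theta–zeta (13): add — endpoints in different components.
Edges rejected before the tree was complete: 3.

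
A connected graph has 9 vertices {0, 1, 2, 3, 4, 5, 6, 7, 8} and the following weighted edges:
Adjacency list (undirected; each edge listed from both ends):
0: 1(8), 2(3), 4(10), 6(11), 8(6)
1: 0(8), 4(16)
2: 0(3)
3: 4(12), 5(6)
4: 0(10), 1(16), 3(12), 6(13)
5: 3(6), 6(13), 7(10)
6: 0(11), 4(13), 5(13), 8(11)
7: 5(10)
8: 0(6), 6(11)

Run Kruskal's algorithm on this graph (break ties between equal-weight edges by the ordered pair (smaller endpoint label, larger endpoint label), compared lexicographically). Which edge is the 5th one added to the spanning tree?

0-4

Kruskal's algorithm — process edges by increasing weight (ties by edge label):
0—2 (3): add — endpoints in different components.
0—8 (6): add — endpoints in different components.
3—5 (6): add — endpoints in different components.
0—1 (8): add — endpoints in different components.
0—4 (10): add — endpoints in different components.
5—7 (10): add — endpoints in different components.
0—6 (11): add — endpoints in different components.
6—8 (11): skip — 6 and 8 already connected.
3—4 (12): add — endpoints in different components.
The 5th edge added is 0—4.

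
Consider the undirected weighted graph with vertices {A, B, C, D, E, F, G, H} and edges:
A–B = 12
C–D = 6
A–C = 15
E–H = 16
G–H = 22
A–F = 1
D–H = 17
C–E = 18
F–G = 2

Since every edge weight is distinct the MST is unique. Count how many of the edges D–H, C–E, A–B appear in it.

Sort edges by weight, then run Kruskal:
A–F (1): add — endpoints in different components.
F–G (2): add — endpoints in different components.
C–D (6): add — endpoints in different components.
A–B (12): add — endpoints in different components.
A–C (15): add — endpoints in different components.
E–H (16): add — endpoints in different components.
D–H (17): add — endpoints in different components.
MST edge set: {A–F, F–G, C–D, A–B, A–C, E–H, D–H}.
Of the listed edges, {D–H, A–B} are in the MST → 2.

2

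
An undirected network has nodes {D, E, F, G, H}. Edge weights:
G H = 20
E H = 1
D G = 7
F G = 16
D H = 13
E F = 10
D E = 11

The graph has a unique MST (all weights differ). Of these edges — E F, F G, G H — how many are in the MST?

Kruskal: consider edges lightest-first.
E H (1): add. Components now {D} {E,H} {F} {G}
D G (7): add. Components now {D,G} {E,H} {F}
E F (10): add. Components now {D,G} {E,F,H}
D E (11): add. Components now {D,E,F,G,H}
MST edge set: {E H, D G, E F, D E}.
Of the listed edges, {E F} are in the MST → 1.

1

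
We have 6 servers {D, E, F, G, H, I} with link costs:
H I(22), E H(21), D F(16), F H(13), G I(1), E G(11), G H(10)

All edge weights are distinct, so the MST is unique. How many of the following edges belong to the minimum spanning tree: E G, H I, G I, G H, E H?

Kruskal: consider edges lightest-first.
G I (1): add. Components now {D} {E} {F} {G,I} {H}
G H (10): add. Components now {D} {E} {F} {G,H,I}
E G (11): add. Components now {D} {E,G,H,I} {F}
F H (13): add. Components now {D} {E,F,G,H,I}
D F (16): add. Components now {D,E,F,G,H,I}
MST edge set: {G I, G H, E G, F H, D F}.
Of the listed edges, {E G, G I, G H} are in the MST → 3.

3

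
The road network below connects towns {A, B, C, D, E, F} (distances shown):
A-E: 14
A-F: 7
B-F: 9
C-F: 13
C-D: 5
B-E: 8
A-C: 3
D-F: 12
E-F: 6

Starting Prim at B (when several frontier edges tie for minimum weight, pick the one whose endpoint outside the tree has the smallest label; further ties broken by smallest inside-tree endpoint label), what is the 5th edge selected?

Prim, starting at B.
Step 1: cheapest edge leaving the tree is B-E (8); add E.
Step 2: cheapest edge leaving the tree is E-F (6); add F.
Step 3: cheapest edge leaving the tree is A-F (7); add A.
Step 4: cheapest edge leaving the tree is A-C (3); add C.
Step 5: cheapest edge leaving the tree is C-D (5); add D.
The 5th edge added is C-D.

C-D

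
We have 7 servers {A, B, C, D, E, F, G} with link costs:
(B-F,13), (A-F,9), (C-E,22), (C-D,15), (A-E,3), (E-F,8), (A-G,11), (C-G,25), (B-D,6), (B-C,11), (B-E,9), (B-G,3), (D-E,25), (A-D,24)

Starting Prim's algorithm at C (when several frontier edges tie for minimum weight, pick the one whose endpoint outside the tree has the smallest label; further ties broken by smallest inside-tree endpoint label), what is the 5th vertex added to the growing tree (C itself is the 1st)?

E

Grow the tree from C using Prim:
Step 1: frontier [B-C 11, C-D 15, C-E 22, C-G 25] → take B-C (11); add B.
Step 2: frontier [B-G 3, B-D 6, B-E 9, B-F 13, C-D 15, C-E 22, C-G 25] → take B-G (3); add G.
Step 3: frontier [B-D 6, B-E 9, B-F 13, C-D 15, C-E 22, A-G 11] → take B-D (6); add D.
Step 4: frontier [B-E 9, B-F 13, C-E 22, A-D 24, D-E 25, A-G 11] → take B-E (9); add E.
Step 5: frontier [B-F 13, A-D 24, A-E 3, E-F 8, A-G 11] → take A-E (3); add A.
Step 6: frontier [A-F 9, B-F 13, E-F 8] → take E-F (8); add F.
Vertex order: C, B, G, D, E, A, F. The 5th vertex is E.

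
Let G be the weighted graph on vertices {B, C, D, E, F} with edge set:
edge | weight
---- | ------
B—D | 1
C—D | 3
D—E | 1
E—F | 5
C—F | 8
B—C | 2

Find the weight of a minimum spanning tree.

9

Kruskal's algorithm — process edges by increasing weight (ties by edge label):
B—D (1): add. Components now {B,D} {C} {E} {F}
D—E (1): add. Components now {B,D,E} {C} {F}
B—C (2): add. Components now {B,C,D,E} {F}
C—D (3): skip — C and D already connected.
E—F (5): add. Components now {B,C,D,E,F}
MST edges: B—D, D—E, B—C, E—F; total weight 1+1+2+5 = 9.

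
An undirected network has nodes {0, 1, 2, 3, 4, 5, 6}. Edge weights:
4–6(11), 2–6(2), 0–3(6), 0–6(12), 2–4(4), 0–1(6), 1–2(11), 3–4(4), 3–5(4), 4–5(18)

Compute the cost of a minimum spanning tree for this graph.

26

Grow the tree from 1 using Prim:
Step 1: frontier [0–1 6, 1–2 11] → take 0–1 (6); add 0.
Step 2: frontier [0–3 6, 0–6 12, 1–2 11] → take 0–3 (6); add 3.
Step 3: frontier [0–6 12, 1–2 11, 3–4 4, 3–5 4] → take 3–4 (4); add 4.
Step 4: frontier [0–6 12, 1–2 11, 3–5 4, 2–4 4, 4–6 11, 4–5 18] → take 2–4 (4); add 2.
Step 5: frontier [0–6 12, 2–6 2, 3–5 4, 4–6 11, 4–5 18] → take 2–6 (2); add 6.
Step 6: frontier [3–5 4, 4–5 18] → take 3–5 (4); add 5.
MST edges: 0–1, 0–3, 3–4, 2–4, 2–6, 3–5; total weight 6+6+4+4+2+4 = 26.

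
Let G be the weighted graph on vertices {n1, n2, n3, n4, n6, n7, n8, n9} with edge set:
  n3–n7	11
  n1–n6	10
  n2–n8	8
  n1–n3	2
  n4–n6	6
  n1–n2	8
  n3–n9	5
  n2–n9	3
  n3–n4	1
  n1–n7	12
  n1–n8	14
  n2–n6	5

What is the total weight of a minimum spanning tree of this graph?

Grow the tree from n6 using Prim:
Step 1: cheapest edge leaving the tree is n2–n6 (5); add n2.
Step 2: cheapest edge leaving the tree is n2–n9 (3); add n9.
Step 3: cheapest edge leaving the tree is n3–n9 (5); add n3.
Step 4: cheapest edge leaving the tree is n3–n4 (1); add n4.
Step 5: cheapest edge leaving the tree is n1–n3 (2); add n1.
Step 6: cheapest edge leaving the tree is n2–n8 (8); add n8.
Step 7: cheapest edge leaving the tree is n3–n7 (11); add n7.
MST edges: n2–n6, n2–n9, n3–n9, n3–n4, n1–n3, n2–n8, n3–n7; total weight 5+3+5+1+2+8+11 = 35.

35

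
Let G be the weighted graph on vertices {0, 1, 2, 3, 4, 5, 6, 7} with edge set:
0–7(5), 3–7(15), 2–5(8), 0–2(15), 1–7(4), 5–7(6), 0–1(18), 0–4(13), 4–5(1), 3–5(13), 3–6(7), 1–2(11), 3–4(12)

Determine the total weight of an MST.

Kruskal's algorithm — process edges by increasing weight (ties by edge label):
4–5 (1): add — endpoints in different components.
1–7 (4): add — endpoints in different components.
0–7 (5): add — endpoints in different components.
5–7 (6): add — endpoints in different components.
3–6 (7): add — endpoints in different components.
2–5 (8): add — endpoints in different components.
1–2 (11): skip — 1 and 2 already connected.
3–4 (12): add — endpoints in different components.
MST edges: 4–5, 1–7, 0–7, 5–7, 3–6, 2–5, 3–4; total weight 1+4+5+6+7+8+12 = 43.

43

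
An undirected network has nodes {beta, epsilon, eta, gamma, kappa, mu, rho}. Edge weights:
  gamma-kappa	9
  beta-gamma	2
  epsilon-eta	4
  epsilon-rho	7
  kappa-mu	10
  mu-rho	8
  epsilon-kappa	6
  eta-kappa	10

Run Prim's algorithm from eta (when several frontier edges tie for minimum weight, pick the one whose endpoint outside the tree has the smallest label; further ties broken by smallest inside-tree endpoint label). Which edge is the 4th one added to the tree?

Prim, starting at eta.
Step 1: cheapest edge leaving the tree is epsilon-eta (4); add epsilon.
Step 2: cheapest edge leaving the tree is epsilon-kappa (6); add kappa.
Step 3: cheapest edge leaving the tree is epsilon-rho (7); add rho.
Step 4: cheapest edge leaving the tree is mu-rho (8); add mu.
Step 5: cheapest edge leaving the tree is gamma-kappa (9); add gamma.
Step 6: cheapest edge leaving the tree is beta-gamma (2); add beta.
The 4th edge added is mu-rho.

mu-rho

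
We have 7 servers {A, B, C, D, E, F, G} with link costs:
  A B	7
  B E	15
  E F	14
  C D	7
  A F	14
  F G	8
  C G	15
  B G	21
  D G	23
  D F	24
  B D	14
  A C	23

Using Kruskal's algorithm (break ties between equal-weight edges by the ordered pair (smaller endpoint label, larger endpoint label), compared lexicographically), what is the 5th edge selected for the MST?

Kruskal: consider edges lightest-first.
A B (7): add. Components now {A,B} {C} {D} {E} {F} {G}
C D (7): add. Components now {A,B} {C,D} {E} {F} {G}
F G (8): add. Components now {A,B} {C,D} {E} {F,G}
A F (14): add. Components now {A,B,F,G} {C,D} {E}
B D (14): add. Components now {A,B,C,D,F,G} {E}
E F (14): add. Components now {A,B,C,D,E,F,G}
The 5th edge added is B D.

B-D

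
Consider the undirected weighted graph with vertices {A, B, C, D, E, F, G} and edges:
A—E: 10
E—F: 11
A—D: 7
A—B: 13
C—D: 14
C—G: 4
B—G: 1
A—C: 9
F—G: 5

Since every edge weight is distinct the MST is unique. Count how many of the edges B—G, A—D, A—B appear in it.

2

Kruskal: consider edges lightest-first.
B—G (1): add. Components now {A} {B,G} {C} {D} {E} {F}
C—G (4): add. Components now {A} {B,C,G} {D} {E} {F}
F—G (5): add. Components now {A} {B,C,F,G} {D} {E}
A—D (7): add. Components now {A,D} {B,C,F,G} {E}
A—C (9): add. Components now {A,B,C,D,F,G} {E}
A—E (10): add. Components now {A,B,C,D,E,F,G}
MST edge set: {B—G, C—G, F—G, A—D, A—C, A—E}.
Of the listed edges, {B—G, A—D} are in the MST → 2.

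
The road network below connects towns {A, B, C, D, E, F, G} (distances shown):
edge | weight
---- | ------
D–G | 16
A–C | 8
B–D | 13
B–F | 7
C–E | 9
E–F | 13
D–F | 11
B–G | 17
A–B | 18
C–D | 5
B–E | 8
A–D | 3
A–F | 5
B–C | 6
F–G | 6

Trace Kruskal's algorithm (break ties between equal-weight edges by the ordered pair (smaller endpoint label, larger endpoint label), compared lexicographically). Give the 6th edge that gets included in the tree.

Kruskal's algorithm — process edges by increasing weight (ties by edge label):
A–D (3): add. Components now {A,D} {B} {C} {E} {F} {G}
A–F (5): add. Components now {A,D,F} {B} {C} {E} {G}
C–D (5): add. Components now {A,C,D,F} {B} {E} {G}
B–C (6): add. Components now {A,B,C,D,F} {E} {G}
F–G (6): add. Components now {A,B,C,D,F,G} {E}
B–F (7): skip — B and F already connected.
A–C (8): skip — A and C already connected.
B–E (8): add. Components now {A,B,C,D,E,F,G}
The 6th edge added is B–E.

B-E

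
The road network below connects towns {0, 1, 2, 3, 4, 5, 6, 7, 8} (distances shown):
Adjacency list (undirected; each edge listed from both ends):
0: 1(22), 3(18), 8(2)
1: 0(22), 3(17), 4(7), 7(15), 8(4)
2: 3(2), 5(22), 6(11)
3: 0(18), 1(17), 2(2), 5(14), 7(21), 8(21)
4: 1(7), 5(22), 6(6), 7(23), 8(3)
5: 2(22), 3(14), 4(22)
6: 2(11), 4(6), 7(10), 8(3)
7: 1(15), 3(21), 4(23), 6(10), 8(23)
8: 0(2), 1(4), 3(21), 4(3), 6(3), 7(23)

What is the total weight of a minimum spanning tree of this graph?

Prim, starting at 0.
Step 1: cheapest edge leaving the tree is 0–8 (2); add 8.
Step 2: cheapest edge leaving the tree is 4–8 (3); add 4.
Step 3: cheapest edge leaving the tree is 6–8 (3); add 6.
Step 4: cheapest edge leaving the tree is 1–8 (4); add 1.
Step 5: cheapest edge leaving the tree is 6–7 (10); add 7.
Step 6: cheapest edge leaving the tree is 2–6 (11); add 2.
Step 7: cheapest edge leaving the tree is 2–3 (2); add 3.
Step 8: cheapest edge leaving the tree is 3–5 (14); add 5.
MST edges: 0–8, 4–8, 6–8, 1–8, 6–7, 2–6, 2–3, 3–5; total weight 2+3+3+4+10+11+2+14 = 49.

49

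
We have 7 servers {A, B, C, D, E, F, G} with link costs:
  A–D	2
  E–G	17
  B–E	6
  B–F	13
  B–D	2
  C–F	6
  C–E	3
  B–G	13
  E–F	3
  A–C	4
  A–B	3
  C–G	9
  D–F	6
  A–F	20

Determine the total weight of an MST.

Grow the tree from D using Prim:
Step 1: frontier [A–D 2, B–D 2, D–F 6] → take A–D (2); add A.
Step 2: frontier [A–B 3, A–C 4, A–F 20, B–D 2, D–F 6] → take B–D (2); add B.
Step 3: frontier [A–C 4, A–F 20, B–E 6, B–F 13, B–G 13, D–F 6] → take A–C (4); add C.
Step 4: frontier [A–F 20, B–E 6, B–F 13, B–G 13, C–E 3, C–F 6, C–G 9, D–F 6] → take C–E (3); add E.
Step 5: frontier [A–F 20, B–F 13, B–G 13, C–F 6, C–G 9, D–F 6, E–F 3, E–G 17] → take E–F (3); add F.
Step 6: frontier [B–G 13, C–G 9, E–G 17] → take C–G (9); add G.
MST edges: A–D, B–D, A–C, C–E, E–F, C–G; total weight 2+2+4+3+3+9 = 23.

23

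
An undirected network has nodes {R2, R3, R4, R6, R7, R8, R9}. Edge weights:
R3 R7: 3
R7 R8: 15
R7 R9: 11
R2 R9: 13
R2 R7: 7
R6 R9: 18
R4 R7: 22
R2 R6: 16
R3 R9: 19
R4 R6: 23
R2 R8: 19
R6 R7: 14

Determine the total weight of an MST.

72

Kruskal's algorithm — process edges by increasing weight (ties by edge label):
R3 R7 (3): add — endpoints in different components.
R2 R7 (7): add — endpoints in different components.
R7 R9 (11): add — endpoints in different components.
R2 R9 (13): skip — R2 and R9 already connected.
R6 R7 (14): add — endpoints in different components.
R7 R8 (15): add — endpoints in different components.
R2 R6 (16): skip — R2 and R6 already connected.
R6 R9 (18): skip — R9 and R6 already connected.
R2 R8 (19): skip — R2 and R8 already connected.
R3 R9 (19): skip — R9 and R3 already connected.
R4 R7 (22): add — endpoints in different components.
MST edges: R3 R7, R2 R7, R7 R9, R6 R7, R7 R8, R4 R7; total weight 3+7+11+14+15+22 = 72.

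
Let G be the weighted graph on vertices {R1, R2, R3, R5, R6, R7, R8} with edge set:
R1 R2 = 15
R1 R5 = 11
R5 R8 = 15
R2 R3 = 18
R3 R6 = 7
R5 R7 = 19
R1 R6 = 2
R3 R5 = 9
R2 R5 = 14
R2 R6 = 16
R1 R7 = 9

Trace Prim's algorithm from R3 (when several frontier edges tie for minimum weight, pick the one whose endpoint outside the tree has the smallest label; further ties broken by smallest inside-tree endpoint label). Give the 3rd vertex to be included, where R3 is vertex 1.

R1

Prim, starting at R3.
Step 1: frontier [R3 R6 7, R3 R5 9, R2 R3 18] → take R3 R6 (7); add R6.
Step 2: frontier [R3 R5 9, R2 R3 18, R1 R6 2, R2 R6 16] → take R1 R6 (2); add R1.
Step 3: frontier [R1 R7 9, R1 R5 11, R1 R2 15, R3 R5 9, R2 R3 18, R2 R6 16] → take R3 R5 (9); add R5.
Step 4: frontier [R1 R7 9, R1 R2 15, R2 R3 18, R2 R5 14, R5 R8 15, R5 R7 19, R2 R6 16] → take R1 R7 (9); add R7.
Step 5: frontier [R1 R2 15, R2 R3 18, R2 R5 14, R5 R8 15, R2 R6 16] → take R2 R5 (14); add R2.
Step 6: frontier [R5 R8 15] → take R5 R8 (15); add R8.
Vertex order: R3, R6, R1, R5, R7, R2, R8. The 3rd vertex is R1.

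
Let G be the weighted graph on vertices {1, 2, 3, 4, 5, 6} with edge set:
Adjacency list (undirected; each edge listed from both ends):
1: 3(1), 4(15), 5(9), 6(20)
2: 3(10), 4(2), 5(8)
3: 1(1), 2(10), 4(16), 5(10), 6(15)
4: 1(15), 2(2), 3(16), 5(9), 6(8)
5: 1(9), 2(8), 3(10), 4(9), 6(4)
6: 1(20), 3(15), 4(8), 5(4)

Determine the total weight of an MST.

Prim, starting at 6.
Step 1: frontier [5-6 4, 4-6 8, 3-6 15, 1-6 20] → take 5-6 (4); add 5.
Step 2: frontier [2-5 8, 1-5 9, 4-5 9, 3-5 10, 4-6 8, 3-6 15, 1-6 20] → take 2-5 (8); add 2.
Step 3: frontier [2-4 2, 2-3 10, 1-5 9, 4-5 9, 3-5 10, 4-6 8, 3-6 15, 1-6 20] → take 2-4 (2); add 4.
Step 4: frontier [2-3 10, 1-4 15, 3-4 16, 1-5 9, 3-5 10, 3-6 15, 1-6 20] → take 1-5 (9); add 1.
Step 5: frontier [1-3 1, 2-3 10, 3-4 16, 3-5 10, 3-6 15] → take 1-3 (1); add 3.
MST edges: 5-6, 2-5, 2-4, 1-5, 1-3; total weight 4+8+2+9+1 = 24.

24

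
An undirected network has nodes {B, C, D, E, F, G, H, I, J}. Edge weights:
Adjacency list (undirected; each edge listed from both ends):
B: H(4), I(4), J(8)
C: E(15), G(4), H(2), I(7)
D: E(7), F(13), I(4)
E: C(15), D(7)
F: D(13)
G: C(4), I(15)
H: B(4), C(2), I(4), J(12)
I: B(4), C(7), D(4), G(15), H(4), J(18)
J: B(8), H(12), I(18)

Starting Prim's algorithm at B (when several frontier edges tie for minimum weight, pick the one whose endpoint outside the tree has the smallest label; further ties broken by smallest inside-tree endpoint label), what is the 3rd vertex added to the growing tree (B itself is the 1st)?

C

Grow the tree from B using Prim:
Step 1: frontier [B—H 4, B—I 4, B—J 8] → take B—H (4); add H.
Step 2: frontier [B—I 4, B—J 8, C—H 2, H—I 4, H—J 12] → take C—H (2); add C.
Step 3: frontier [B—I 4, B—J 8, C—G 4, C—I 7, C—E 15, H—I 4, H—J 12] → take C—G (4); add G.
Step 4: frontier [B—I 4, B—J 8, C—I 7, C—E 15, G—I 15, H—I 4, H—J 12] → take B—I (4); add I.
Step 5: frontier [B—J 8, C—E 15, H—J 12, D—I 4, I—J 18] → take D—I (4); add D.
Step 6: frontier [B—J 8, C—E 15, D—E 7, D—F 13, H—J 12, I—J 18] → take D—E (7); add E.
Step 7: frontier [B—J 8, D—F 13, H—J 12, I—J 18] → take B—J (8); add J.
Step 8: frontier [D—F 13] → take D—F (13); add F.
Vertex order: B, H, C, G, I, D, E, J, F. The 3rd vertex is C.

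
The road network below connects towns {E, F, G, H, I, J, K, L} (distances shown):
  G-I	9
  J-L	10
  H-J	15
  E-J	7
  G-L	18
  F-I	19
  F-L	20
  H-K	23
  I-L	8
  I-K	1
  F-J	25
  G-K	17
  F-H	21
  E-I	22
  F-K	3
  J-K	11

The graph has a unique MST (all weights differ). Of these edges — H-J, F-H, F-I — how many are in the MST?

1

Kruskal's algorithm — process edges by increasing weight (ties by edge label):
I-K (1): add — endpoints in different components.
F-K (3): add — endpoints in different components.
E-J (7): add — endpoints in different components.
I-L (8): add — endpoints in different components.
G-I (9): add — endpoints in different components.
J-L (10): add — endpoints in different components.
J-K (11): skip — J and K already connected.
H-J (15): add — endpoints in different components.
MST edge set: {I-K, F-K, E-J, I-L, G-I, J-L, H-J}.
Of the listed edges, {H-J} are in the MST → 1.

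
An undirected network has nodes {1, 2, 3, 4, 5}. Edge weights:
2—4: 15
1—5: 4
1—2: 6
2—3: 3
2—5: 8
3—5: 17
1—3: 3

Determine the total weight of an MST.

Grow the tree from 3 using Prim:
Step 1: frontier [1—3 3, 2—3 3, 3—5 17] → take 1—3 (3); add 1.
Step 2: frontier [1—5 4, 1—2 6, 2—3 3, 3—5 17] → take 2—3 (3); add 2.
Step 3: frontier [1—5 4, 2—5 8, 2—4 15, 3—5 17] → take 1—5 (4); add 5.
Step 4: frontier [2—4 15] → take 2—4 (15); add 4.
MST edges: 1—3, 2—3, 1—5, 2—4; total weight 3+3+4+15 = 25.

25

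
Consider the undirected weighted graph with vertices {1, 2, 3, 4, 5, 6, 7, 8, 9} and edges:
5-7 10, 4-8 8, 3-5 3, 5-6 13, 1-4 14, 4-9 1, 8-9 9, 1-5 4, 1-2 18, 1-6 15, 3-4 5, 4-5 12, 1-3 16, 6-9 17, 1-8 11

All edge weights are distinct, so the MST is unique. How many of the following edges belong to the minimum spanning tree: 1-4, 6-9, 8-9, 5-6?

Kruskal: consider edges lightest-first.
4-9 (1): add — endpoints in different components.
3-5 (3): add — endpoints in different components.
1-5 (4): add — endpoints in different components.
3-4 (5): add — endpoints in different components.
4-8 (8): add — endpoints in different components.
8-9 (9): skip — 8 and 9 already connected.
5-7 (10): add — endpoints in different components.
1-8 (11): skip — 1 and 8 already connected.
4-5 (12): skip — 4 and 5 already connected.
5-6 (13): add — endpoints in different components.
1-4 (14): skip — 1 and 4 already connected.
1-6 (15): skip — 1 and 6 already connected.
1-3 (16): skip — 1 and 3 already connected.
6-9 (17): skip — 6 and 9 already connected.
1-2 (18): add — endpoints in different components.
MST edge set: {4-9, 3-5, 1-5, 3-4, 4-8, 5-7, 5-6, 1-2}.
Of the listed edges, {5-6} are in the MST → 1.

1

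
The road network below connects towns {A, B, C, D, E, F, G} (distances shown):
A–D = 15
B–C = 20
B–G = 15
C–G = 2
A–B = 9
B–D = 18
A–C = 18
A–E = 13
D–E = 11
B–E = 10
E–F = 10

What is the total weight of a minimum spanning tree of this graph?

Prim's algorithm from B:
Step 1: cheapest edge leaving the tree is A–B (9); add A.
Step 2: cheapest edge leaving the tree is B–E (10); add E.
Step 3: cheapest edge leaving the tree is E–F (10); add F.
Step 4: cheapest edge leaving the tree is D–E (11); add D.
Step 5: cheapest edge leaving the tree is B–G (15); add G.
Step 6: cheapest edge leaving the tree is C–G (2); add C.
MST edges: A–B, B–E, E–F, D–E, B–G, C–G; total weight 9+10+10+11+15+2 = 57.

57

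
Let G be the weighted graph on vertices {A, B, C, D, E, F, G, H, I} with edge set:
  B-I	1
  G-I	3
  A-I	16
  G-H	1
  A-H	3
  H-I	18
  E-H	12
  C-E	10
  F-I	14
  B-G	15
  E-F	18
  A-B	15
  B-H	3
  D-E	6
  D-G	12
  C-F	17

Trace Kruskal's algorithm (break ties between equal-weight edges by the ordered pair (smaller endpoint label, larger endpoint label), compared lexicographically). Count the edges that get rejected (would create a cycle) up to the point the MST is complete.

Kruskal: consider edges lightest-first.
B-I (1): add — endpoints in different components.
G-H (1): add — endpoints in different components.
A-H (3): add — endpoints in different components.
B-H (3): add — endpoints in different components.
G-I (3): skip — G and I already connected.
D-E (6): add — endpoints in different components.
C-E (10): add — endpoints in different components.
D-G (12): add — endpoints in different components.
E-H (12): skip — E and H already connected.
F-I (14): add — endpoints in different components.
Edges rejected before the tree was complete: 2.

2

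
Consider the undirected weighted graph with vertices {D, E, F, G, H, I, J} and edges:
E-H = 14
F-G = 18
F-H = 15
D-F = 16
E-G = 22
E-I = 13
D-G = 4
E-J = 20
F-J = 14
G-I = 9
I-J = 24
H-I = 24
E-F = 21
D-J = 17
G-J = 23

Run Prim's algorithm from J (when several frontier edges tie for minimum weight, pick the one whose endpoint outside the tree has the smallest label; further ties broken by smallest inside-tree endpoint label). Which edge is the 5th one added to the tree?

Prim, starting at J.
Step 1: cheapest edge leaving the tree is F-J (14); add F.
Step 2: cheapest edge leaving the tree is F-H (15); add H.
Step 3: cheapest edge leaving the tree is E-H (14); add E.
Step 4: cheapest edge leaving the tree is E-I (13); add I.
Step 5: cheapest edge leaving the tree is G-I (9); add G.
Step 6: cheapest edge leaving the tree is D-G (4); add D.
The 5th edge added is G-I.

G-I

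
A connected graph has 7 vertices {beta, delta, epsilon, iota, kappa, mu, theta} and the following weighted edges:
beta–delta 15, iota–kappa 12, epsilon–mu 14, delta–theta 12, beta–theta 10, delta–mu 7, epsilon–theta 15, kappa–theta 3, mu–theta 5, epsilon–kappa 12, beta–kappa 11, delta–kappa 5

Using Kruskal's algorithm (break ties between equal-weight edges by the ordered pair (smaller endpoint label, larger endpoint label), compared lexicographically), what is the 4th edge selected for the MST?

Kruskal: consider edges lightest-first.
kappa–theta (3): add — endpoints in different components.
delta–kappa (5): add — endpoints in different components.
mu–theta (5): add — endpoints in different components.
delta–mu (7): skip — mu and delta already connected.
beta–theta (10): add — endpoints in different components.
beta–kappa (11): skip — kappa and beta already connected.
delta–theta (12): skip — theta and delta already connected.
epsilon–kappa (12): add — endpoints in different components.
iota–kappa (12): add — endpoints in different components.
The 4th edge added is beta–theta.

beta-theta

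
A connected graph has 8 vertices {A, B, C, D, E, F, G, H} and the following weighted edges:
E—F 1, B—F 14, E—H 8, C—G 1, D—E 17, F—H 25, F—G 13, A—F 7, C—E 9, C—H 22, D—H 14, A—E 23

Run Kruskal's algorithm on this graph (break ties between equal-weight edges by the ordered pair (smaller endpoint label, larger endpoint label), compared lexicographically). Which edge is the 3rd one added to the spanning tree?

Sort edges by weight, then run Kruskal:
C—G (1): add — endpoints in different components.
E—F (1): add — endpoints in different components.
A—F (7): add — endpoints in different components.
E—H (8): add — endpoints in different components.
C—E (9): add — endpoints in different components.
F—G (13): skip — F and G already connected.
B—F (14): add — endpoints in different components.
D—H (14): add — endpoints in different components.
The 3rd edge added is A—F.

A-F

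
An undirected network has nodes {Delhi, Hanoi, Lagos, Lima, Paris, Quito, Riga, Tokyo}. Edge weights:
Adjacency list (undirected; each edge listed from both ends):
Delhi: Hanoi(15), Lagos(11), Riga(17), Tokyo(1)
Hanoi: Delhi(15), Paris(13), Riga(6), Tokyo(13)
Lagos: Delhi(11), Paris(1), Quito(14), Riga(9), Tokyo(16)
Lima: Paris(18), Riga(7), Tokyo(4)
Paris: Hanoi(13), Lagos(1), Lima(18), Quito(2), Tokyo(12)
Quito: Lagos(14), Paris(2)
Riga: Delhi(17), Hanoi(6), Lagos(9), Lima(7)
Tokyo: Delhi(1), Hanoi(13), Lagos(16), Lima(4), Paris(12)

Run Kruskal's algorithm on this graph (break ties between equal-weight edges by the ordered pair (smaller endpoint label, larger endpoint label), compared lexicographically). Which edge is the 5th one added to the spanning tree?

Kruskal's algorithm — process edges by increasing weight (ties by edge label):
Delhi-Tokyo (1): add — endpoints in different components.
Lagos-Paris (1): add — endpoints in different components.
Paris-Quito (2): add — endpoints in different components.
Lima-Tokyo (4): add — endpoints in different components.
Hanoi-Riga (6): add — endpoints in different components.
Lima-Riga (7): add — endpoints in different components.
Lagos-Riga (9): add — endpoints in different components.
The 5th edge added is Hanoi-Riga.

Hanoi-Riga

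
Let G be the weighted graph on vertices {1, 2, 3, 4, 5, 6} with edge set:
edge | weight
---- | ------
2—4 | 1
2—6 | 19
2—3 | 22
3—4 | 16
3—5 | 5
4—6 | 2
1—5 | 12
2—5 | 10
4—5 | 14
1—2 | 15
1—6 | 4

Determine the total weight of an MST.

22

Kruskal's algorithm — process edges by increasing weight (ties by edge label):
2—4 (1): add. Components now {1} {2,4} {3} {5} {6}
4—6 (2): add. Components now {1} {2,4,6} {3} {5}
1—6 (4): add. Components now {1,2,4,6} {3} {5}
3—5 (5): add. Components now {1,2,4,6} {3,5}
2—5 (10): add. Components now {1,2,3,4,5,6}
MST edges: 2—4, 4—6, 1—6, 3—5, 2—5; total weight 1+2+4+5+10 = 22.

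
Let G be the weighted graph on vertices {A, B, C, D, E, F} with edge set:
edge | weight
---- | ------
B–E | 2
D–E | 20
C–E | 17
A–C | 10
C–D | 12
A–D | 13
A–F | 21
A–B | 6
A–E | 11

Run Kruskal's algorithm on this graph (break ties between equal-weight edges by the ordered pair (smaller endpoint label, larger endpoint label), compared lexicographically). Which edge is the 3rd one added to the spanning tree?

Kruskal's algorithm — process edges by increasing weight (ties by edge label):
B–E (2): add. Components now {A} {B,E} {C} {D} {F}
A–B (6): add. Components now {A,B,E} {C} {D} {F}
A–C (10): add. Components now {A,B,C,E} {D} {F}
A–E (11): skip — A and E already connected.
C–D (12): add. Components now {A,B,C,D,E} {F}
A–D (13): skip — A and D already connected.
C–E (17): skip — C and E already connected.
D–E (20): skip — D and E already connected.
A–F (21): add. Components now {A,B,C,D,E,F}
The 3rd edge added is A–C.

A-C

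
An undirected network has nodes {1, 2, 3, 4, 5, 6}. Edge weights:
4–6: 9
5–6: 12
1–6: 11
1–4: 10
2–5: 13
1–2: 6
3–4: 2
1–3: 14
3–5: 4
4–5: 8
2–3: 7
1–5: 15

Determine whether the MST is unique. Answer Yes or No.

Kruskal's algorithm — process edges by increasing weight (ties by edge label):
3–4 (2): add. Components now {1} {2} {3,4} {5} {6}
3–5 (4): add. Components now {1} {2} {3,4,5} {6}
1–2 (6): add. Components now {1,2} {3,4,5} {6}
2–3 (7): add. Components now {1,2,3,4,5} {6}
4–5 (8): skip — 4 and 5 already connected.
4–6 (9): add. Components now {1,2,3,4,5,6}
Every non-tree edge has weight strictly greater than the heaviest edge on the tree path between its endpoints, so the MST is unique.

Yes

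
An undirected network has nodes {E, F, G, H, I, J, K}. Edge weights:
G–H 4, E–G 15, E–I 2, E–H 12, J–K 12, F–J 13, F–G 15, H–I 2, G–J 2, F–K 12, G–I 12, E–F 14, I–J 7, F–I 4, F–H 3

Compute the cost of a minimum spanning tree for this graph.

25

Prim's algorithm from E:
Step 1: cheapest edge leaving the tree is E–I (2); add I.
Step 2: cheapest edge leaving the tree is H–I (2); add H.
Step 3: cheapest edge leaving the tree is F–H (3); add F.
Step 4: cheapest edge leaving the tree is G–H (4); add G.
Step 5: cheapest edge leaving the tree is G–J (2); add J.
Step 6: cheapest edge leaving the tree is F–K (12); add K.
MST edges: E–I, H–I, F–H, G–H, G–J, F–K; total weight 2+2+3+4+2+12 = 25.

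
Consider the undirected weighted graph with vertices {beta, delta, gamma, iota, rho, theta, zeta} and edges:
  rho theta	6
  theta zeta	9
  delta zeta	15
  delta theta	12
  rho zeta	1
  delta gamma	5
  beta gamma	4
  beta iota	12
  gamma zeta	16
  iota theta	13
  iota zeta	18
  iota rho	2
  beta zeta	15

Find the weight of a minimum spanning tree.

30

Sort edges by weight, then run Kruskal:
rho zeta (1): add. Components now {delta} {rho,zeta} {iota} {beta} {theta} {gamma}
iota rho (2): add. Components now {delta} {iota,rho,zeta} {beta} {theta} {gamma}
beta gamma (4): add. Components now {delta} {iota,rho,zeta} {beta,gamma} {theta}
delta gamma (5): add. Components now {beta,delta,gamma} {iota,rho,zeta} {theta}
rho theta (6): add. Components now {beta,delta,gamma} {iota,rho,theta,zeta}
theta zeta (9): skip — zeta and theta already connected.
beta iota (12): add. Components now {beta,delta,gamma,iota,rho,theta,zeta}
MST edges: rho zeta, iota rho, beta gamma, delta gamma, rho theta, beta iota; total weight 1+2+4+5+6+12 = 30.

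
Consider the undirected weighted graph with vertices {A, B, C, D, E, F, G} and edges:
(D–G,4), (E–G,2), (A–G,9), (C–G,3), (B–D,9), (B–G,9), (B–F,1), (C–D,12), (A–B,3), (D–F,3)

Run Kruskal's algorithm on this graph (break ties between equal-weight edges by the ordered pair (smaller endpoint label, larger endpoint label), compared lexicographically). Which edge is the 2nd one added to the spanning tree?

E-G

Kruskal's algorithm — process edges by increasing weight (ties by edge label):
B–F (1): add — endpoints in different components.
E–G (2): add — endpoints in different components.
A–B (3): add — endpoints in different components.
C–G (3): add — endpoints in different components.
D–F (3): add — endpoints in different components.
D–G (4): add — endpoints in different components.
The 2nd edge added is E–G.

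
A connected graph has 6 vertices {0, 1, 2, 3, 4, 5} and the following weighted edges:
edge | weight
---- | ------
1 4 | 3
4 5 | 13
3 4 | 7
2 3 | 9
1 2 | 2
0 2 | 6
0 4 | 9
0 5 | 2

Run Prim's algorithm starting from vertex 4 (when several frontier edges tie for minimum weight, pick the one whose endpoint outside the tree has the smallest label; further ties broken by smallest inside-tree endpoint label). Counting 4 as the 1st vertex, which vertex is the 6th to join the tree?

Prim's algorithm from 4:
Step 1: cheapest edge leaving the tree is 1 4 (3); add 1.
Step 2: cheapest edge leaving the tree is 1 2 (2); add 2.
Step 3: cheapest edge leaving the tree is 0 2 (6); add 0.
Step 4: cheapest edge leaving the tree is 0 5 (2); add 5.
Step 5: cheapest edge leaving the tree is 3 4 (7); add 3.
Vertex order: 4, 1, 2, 0, 5, 3. The 6th vertex is 3.

3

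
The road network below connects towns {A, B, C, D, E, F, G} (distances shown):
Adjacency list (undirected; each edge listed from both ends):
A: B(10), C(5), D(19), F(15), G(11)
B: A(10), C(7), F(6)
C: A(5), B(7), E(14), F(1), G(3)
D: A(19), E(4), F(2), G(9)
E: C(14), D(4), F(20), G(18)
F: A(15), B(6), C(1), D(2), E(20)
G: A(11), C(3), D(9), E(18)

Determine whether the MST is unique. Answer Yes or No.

Yes

Sort edges by weight, then run Kruskal:
C F (1): add. Components now {A} {B} {C,F} {D} {E} {G}
D F (2): add. Components now {A} {B} {C,D,F} {E} {G}
C G (3): add. Components now {A} {B} {C,D,F,G} {E}
D E (4): add. Components now {A} {B} {C,D,E,F,G}
A C (5): add. Components now {A,C,D,E,F,G} {B}
B F (6): add. Components now {A,B,C,D,E,F,G}
Every non-tree edge has weight strictly greater than the heaviest edge on the tree path between its endpoints, so the MST is unique.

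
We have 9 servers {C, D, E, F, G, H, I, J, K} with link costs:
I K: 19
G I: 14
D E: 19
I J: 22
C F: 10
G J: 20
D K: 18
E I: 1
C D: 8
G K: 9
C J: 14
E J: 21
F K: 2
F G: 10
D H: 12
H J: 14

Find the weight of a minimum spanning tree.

Sort edges by weight, then run Kruskal:
E I (1): add — endpoints in different components.
F K (2): add — endpoints in different components.
C D (8): add — endpoints in different components.
G K (9): add — endpoints in different components.
C F (10): add — endpoints in different components.
F G (10): skip — F and G already connected.
D H (12): add — endpoints in different components.
C J (14): add — endpoints in different components.
G I (14): add — endpoints in different components.
MST edges: E I, F K, C D, G K, C F, D H, C J, G I; total weight 1+2+8+9+10+12+14+14 = 70.

70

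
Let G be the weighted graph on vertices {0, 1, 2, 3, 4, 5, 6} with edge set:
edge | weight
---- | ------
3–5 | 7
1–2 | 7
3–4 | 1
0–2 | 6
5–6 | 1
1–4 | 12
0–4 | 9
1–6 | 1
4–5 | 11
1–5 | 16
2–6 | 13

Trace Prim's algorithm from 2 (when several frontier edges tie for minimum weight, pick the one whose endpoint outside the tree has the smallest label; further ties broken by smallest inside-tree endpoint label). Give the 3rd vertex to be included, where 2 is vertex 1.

1

Prim, starting at 2.
Step 1: cheapest edge leaving the tree is 0–2 (6); add 0.
Step 2: cheapest edge leaving the tree is 1–2 (7); add 1.
Step 3: cheapest edge leaving the tree is 1–6 (1); add 6.
Step 4: cheapest edge leaving the tree is 5–6 (1); add 5.
Step 5: cheapest edge leaving the tree is 3–5 (7); add 3.
Step 6: cheapest edge leaving the tree is 3–4 (1); add 4.
Vertex order: 2, 0, 1, 6, 5, 3, 4. The 3rd vertex is 1.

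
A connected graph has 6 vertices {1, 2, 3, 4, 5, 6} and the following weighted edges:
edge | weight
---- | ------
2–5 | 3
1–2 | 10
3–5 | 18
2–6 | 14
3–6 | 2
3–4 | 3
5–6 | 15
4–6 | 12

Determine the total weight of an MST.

Prim, starting at 5.
Step 1: cheapest edge leaving the tree is 2–5 (3); add 2.
Step 2: cheapest edge leaving the tree is 1–2 (10); add 1.
Step 3: cheapest edge leaving the tree is 2–6 (14); add 6.
Step 4: cheapest edge leaving the tree is 3–6 (2); add 3.
Step 5: cheapest edge leaving the tree is 3–4 (3); add 4.
MST edges: 2–5, 1–2, 2–6, 3–6, 3–4; total weight 3+10+14+2+3 = 32.

32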